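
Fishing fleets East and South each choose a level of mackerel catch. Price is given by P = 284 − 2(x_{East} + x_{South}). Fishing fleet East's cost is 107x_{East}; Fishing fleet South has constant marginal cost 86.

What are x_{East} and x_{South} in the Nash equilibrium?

26, 36.5

Fishing fleet East's profit: π = x_{East}(284 − 2(x_{East} + x_{South})) − 107x_{East}.
∂π/∂x_{East} = 177 − 4x_{East} − 2x_{South} = 0, so x_{East} = 44.25 − 0.5x_{South}.
By the same steps for South: x_{South} = 49.5 − 0.5x_{East}.
Solving the two reaction functions simultaneously: (1 − (−0.5)(−0.5))x_{East} = 44.25 − 0.5·49.5, so 0.75x_{East} = 19.5 and x_{East} = 26.
Then x_{South} = 49.5 − 0.5·26 = 36.5.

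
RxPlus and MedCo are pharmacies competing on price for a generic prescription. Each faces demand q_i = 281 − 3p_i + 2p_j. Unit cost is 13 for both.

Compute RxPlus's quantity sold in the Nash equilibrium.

201

RxPlus's profit: π = (p_{RxPlus} − 13)(281 − 3p_{RxPlus} + 2p_{MedCo}).
∂π/∂p_{RxPlus} = 320 − 6p_{RxPlus} + 2p_{MedCo} = 0 ⇒ p_{RxPlus} = 160/3 + (1/3)p_{MedCo}.
By symmetry p_{MedCo} = p_{RxPlus}; substituting into the reaction function, (2/3)p_{RxPlus} = 160/3 and p_{RxPlus} = 80.
q_{RxPlus} = 281 − 3·80 + 2·80 = 201.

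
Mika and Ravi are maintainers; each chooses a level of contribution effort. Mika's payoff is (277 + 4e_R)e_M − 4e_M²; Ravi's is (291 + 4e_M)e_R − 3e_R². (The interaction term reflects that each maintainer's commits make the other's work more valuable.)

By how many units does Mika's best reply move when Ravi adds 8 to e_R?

4

Expanding Mika's payoff: 277e_M + 4e_Re_M − 4e_M².
∂π/∂e_M = 277 + 4e_R − 8e_M = 0, so e_M = 34.625 + 0.5e_R.
The reaction-function slope is 0.5, so an 8-unit rise in e_R moves e_M by 0.5 × 8 = 4. Mika's best response rises — the actions are strategic complements.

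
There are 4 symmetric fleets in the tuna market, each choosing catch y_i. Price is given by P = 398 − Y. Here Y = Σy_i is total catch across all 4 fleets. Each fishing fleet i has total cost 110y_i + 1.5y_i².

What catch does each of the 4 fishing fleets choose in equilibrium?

A representative fishing fleet's profit is π_i = y_i(398 − Y) − 110y_i − 1.5y_i², with Y = y_i + Σ_{j≠i} y_j.
First-order condition: 288 − 5y_i − Σ_{j≠i} y_j = 0.
Imposing symmetry (y_j = y for all j) turns Σ_{j≠i} y_j into 3y, so 288 = 8y and y = 36.

36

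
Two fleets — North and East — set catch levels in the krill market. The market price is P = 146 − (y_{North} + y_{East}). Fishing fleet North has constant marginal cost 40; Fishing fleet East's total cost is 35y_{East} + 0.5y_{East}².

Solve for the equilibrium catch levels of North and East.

Fishing fleet North's profit: π = y_{North}(146 − (y_{North} + y_{East})) − 40y_{North}.
∂π/∂y_{North} = 106 − 2y_{North} − y_{East} = 0, so y_{North} = 53 − 0.5y_{East}.
For East: ∂π/∂y_{East} = 111 − 3y_{East} − y_{North} = 0 ⇒ y_{East} = 37 − (1/3)y_{North}.
Solving the two reaction functions simultaneously: (1 − (−0.5)(−1/3))y_{North} = 53 − 0.5·37, so (5/6)y_{North} = 34.5 and y_{North} = 41.4.
Then y_{East} = 37 − (1/3)·41.4 = 23.2.

41.4, 23.2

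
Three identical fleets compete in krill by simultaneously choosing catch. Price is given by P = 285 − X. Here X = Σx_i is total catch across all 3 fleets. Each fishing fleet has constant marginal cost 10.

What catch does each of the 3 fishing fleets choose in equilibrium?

A representative fishing fleet's profit is π_i = x_i(285 − X) − 10x_i, with X = x_i + Σ_{j≠i} x_j.
First-order condition: 275 − 2x_i − Σ_{j≠i} x_j = 0.
Imposing symmetry (x_j = x for all j) turns Σ_{j≠i} x_j into 2x, so 275 = 4x and x = 68.75.

68.75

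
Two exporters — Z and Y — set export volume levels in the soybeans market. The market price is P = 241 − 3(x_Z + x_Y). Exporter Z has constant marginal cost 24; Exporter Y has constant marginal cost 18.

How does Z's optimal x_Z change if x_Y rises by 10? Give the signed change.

Exporter Z's profit: π = x_Z(241 − 3(x_Z + x_Y)) − 24x_Z.
∂π/∂x_Z = 217 − 6x_Z − 3x_Y = 0, so x_Z = 217/6 − 0.5x_Y.
The reaction-function slope is −0.5, so a 10-unit rise in x_Y moves x_Z by −0.5 × 10 = −5. Z's best response falls — the actions are strategic substitutes.

-5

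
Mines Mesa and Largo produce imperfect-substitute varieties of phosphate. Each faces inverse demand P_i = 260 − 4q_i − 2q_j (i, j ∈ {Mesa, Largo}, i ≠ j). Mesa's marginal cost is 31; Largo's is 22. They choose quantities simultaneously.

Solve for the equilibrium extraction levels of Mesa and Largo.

22.6, 24.1

Mine Mesa's profit: π = q_{Mesa}(260 − 4q_{Mesa} − 2q_{Largo}) − 31q_{Mesa}.
∂π/∂q_{Mesa} = 229 − 8q_{Mesa} − 2q_{Largo} = 0 ⇒ q_{Mesa} = 28.625 − 0.25q_{Largo}.
Similarly q_{Largo} = 29.75 − 0.25q_{Mesa}.
Plugging q_{Largo} into Mesa's best response: q_{Mesa} = 28.625 − 0.25(29.75 − 0.25q_{Mesa}) ⇒ 0.9375q_{Mesa} = 21.1875, so q_{Mesa} = 22.6.
Then q_{Largo} = 29.75 − 0.25·22.6 = 24.1.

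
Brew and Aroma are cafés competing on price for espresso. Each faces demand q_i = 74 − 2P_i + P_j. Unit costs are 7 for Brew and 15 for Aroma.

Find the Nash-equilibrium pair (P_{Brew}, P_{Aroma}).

Brew's profit: π = (P_{Brew} − 7)(74 − 2P_{Brew} + P_{Aroma}).
∂π/∂P_{Brew} = 88 − 4P_{Brew} + P_{Aroma} = 0 ⇒ P_{Brew} = 22 + 0.25P_{Aroma}.
Similarly P_{Aroma} = 26 + 0.25P_{Brew}.
Substituting the second reaction function into the first: P_{Brew} = 22 + 0.25(26 + 0.25P_{Brew}), which gives 0.9375P_{Brew} = 28.5 ⇒ P_{Brew} = 30.4.
Then P_{Aroma} = 26 + 0.25·30.4 = 33.6.

30.4, 33.6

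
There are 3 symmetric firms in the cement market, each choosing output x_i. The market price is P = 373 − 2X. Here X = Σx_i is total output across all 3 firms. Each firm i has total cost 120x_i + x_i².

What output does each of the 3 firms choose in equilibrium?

A representative firm's profit is π_i = x_i(373 − 2X) − 120x_i − x_i², with X = x_i + Σ_{j≠i} x_j.
First-order condition: 253 − 6x_i − 2Σ_{j≠i} x_j = 0.
With identical firms, set every x_j = x: then 253 − 6x − 4x = 0, i.e. x = 253/10 = 25.3.

25.3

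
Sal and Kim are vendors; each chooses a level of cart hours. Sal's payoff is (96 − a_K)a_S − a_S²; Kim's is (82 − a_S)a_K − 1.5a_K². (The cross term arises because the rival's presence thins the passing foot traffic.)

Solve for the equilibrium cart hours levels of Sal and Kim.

41.2, 13.6

Expanding Sal's payoff: 96a_S − a_Ka_S − a_S².
∂π/∂a_S = 96 − a_K − 2a_S = 0, so a_S = 48 − 0.5a_K.
Likewise for Kim: a_K = 82/3 − (1/3)a_S.
Plugging a_K into Sal's best response: a_S = 48 − 0.5(82/3 − (1/3)a_S) ⇒ (5/6)a_S = 103/3, so a_S = 41.2.
Then a_K = 82/3 − (1/3)·41.2 = 13.6.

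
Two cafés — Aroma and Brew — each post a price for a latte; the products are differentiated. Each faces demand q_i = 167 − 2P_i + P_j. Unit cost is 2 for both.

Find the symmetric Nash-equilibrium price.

Aroma's profit: π = (P_{Aroma} − 2)(167 − 2P_{Aroma} + P_{Brew}).
∂π/∂P_{Aroma} = 171 − 4P_{Aroma} + P_{Brew} = 0 ⇒ P_{Aroma} = 42.75 + 0.25P_{Brew}.
By symmetry P_{Brew} = P_{Aroma}; substituting into the reaction function, 0.75P_{Aroma} = 42.75 and P_{Aroma} = 57.

57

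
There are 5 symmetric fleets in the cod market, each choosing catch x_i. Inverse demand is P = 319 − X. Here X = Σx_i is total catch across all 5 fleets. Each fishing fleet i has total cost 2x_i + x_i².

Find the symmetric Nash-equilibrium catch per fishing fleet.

A representative fishing fleet's profit is π_i = x_i(319 − X) − 2x_i − x_i², with X = x_i + Σ_{j≠i} x_j.
First-order condition: 317 − 4x_i − Σ_{j≠i} x_j = 0.
In a symmetric equilibrium every fishing fleet chooses the same x, so Σ_{j≠i} x_j = 4x. The condition becomes 317 − 8x = 0, giving x = 317/8 = 39.625.

39.625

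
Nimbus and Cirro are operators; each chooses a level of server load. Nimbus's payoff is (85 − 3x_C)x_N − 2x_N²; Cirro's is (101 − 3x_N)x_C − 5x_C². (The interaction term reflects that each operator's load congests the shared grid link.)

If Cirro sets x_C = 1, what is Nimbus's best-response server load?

Expanding Nimbus's payoff: 85x_N − 3x_Cx_N − 2x_N².
∂π/∂x_N = 85 − 3x_C − 4x_N = 0, so x_N = 21.25 − 0.75x_C.
At x_C = 1: x_N = 21.25 − 0.75·1 = 20.5.

20.5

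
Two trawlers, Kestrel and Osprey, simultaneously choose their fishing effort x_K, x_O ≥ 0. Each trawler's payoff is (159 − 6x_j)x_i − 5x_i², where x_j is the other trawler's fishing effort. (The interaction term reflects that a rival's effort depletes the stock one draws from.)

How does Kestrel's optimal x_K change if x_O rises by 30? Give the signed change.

Kestrel's payoff is (159 − 6x_O)x_K − 5x_K².
∂π/∂x_K = 159 − 6x_O − 10x_K = 0, so x_K = 15.9 − 0.6x_O.
The reaction-function slope is −0.6, so a 30-unit rise in x_O moves x_K by −0.6 × 30 = −18. Kestrel's best response falls — the actions are strategic substitutes.

-18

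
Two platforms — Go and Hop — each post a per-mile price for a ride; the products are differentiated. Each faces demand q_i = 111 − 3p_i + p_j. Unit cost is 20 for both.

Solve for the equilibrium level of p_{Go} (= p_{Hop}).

34.2

Go's profit: π = (p_{Go} − 20)(111 − 3p_{Go} + p_{Hop}).
∂π/∂p_{Go} = 171 − 6p_{Go} + p_{Hop} = 0 ⇒ p_{Go} = 28.5 + (1/6)p_{Hop}.
The game is symmetric, so in equilibrium p_{Hop} = p_{Go}: the reaction function gives (5/6)p_{Go} = 28.5, hence p_{Go} = 34.2.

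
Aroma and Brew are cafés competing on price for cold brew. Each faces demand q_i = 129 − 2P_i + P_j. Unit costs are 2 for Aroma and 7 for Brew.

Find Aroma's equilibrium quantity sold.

86

Aroma's profit: π = (P_{Aroma} − 2)(129 − 2P_{Aroma} + P_{Brew}).
∂π/∂P_{Aroma} = 133 − 4P_{Aroma} + P_{Brew} = 0 ⇒ P_{Aroma} = 33.25 + 0.25P_{Brew}.
Similarly P_{Brew} = 35.75 + 0.25P_{Aroma}.
Substituting the second reaction function into the first: P_{Aroma} = 33.25 + 0.25(35.75 + 0.25P_{Aroma}), which gives 0.9375P_{Aroma} = 42.1875 ⇒ P_{Aroma} = 45.
Then P_{Brew} = 35.75 + 0.25·45 = 47.
q_{Aroma} = 129 − 2·45 + 47 = 86.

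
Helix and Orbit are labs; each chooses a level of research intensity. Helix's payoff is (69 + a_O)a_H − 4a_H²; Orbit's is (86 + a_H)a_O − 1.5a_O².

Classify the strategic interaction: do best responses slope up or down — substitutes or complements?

Expanding Helix's payoff: 69a_H + a_Oa_H − 4a_H².
∂π/∂a_H = 69 + a_O − 8a_H = 0, so a_H = 8.625 + 0.125a_O.
The best-response slope da_H/da_O = 0.125 > 0: the reaction function is upward-sloping, so the choices are strategic complements.

strategic complements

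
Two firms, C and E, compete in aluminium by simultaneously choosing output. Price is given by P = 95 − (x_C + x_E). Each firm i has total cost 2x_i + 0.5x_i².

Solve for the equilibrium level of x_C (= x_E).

23.25

Firm C's profit: π = x_C(95 − (x_C + x_E)) − 2x_C − 0.5x_C².
∂π/∂x_C = 93 − 3x_C − x_E = 0, so x_C = 31 − (1/3)x_E.
The game is symmetric, so in equilibrium x_E = x_C: the reaction function gives (4/3)x_C = 31, hence x_C = 23.25.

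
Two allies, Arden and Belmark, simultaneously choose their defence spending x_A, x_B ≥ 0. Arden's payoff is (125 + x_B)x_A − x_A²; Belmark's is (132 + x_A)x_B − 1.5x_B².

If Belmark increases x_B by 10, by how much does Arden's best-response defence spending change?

5

Expanding Arden's payoff: 125x_A + x_Bx_A − x_A².
∂π/∂x_A = 125 + x_B − 2x_A = 0, so x_A = 62.5 + 0.5x_B.
The reaction-function slope is 0.5, so a 10-unit rise in x_B moves x_A by 0.5 × 10 = 5. Arden's best response rises — the actions are strategic complements.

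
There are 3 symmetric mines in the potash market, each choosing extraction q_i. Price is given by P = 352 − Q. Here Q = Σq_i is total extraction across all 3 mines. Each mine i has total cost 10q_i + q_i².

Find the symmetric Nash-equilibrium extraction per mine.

57

A representative mine's profit is π_i = q_i(352 − Q) − 10q_i − q_i², with Q = q_i + Σ_{j≠i} q_j.
First-order condition: 342 − 4q_i − Σ_{j≠i} q_j = 0.
In a symmetric equilibrium every mine chooses the same q, so Σ_{j≠i} q_j = 2q. The condition becomes 342 − 6q = 0, giving q = 342/6 = 57.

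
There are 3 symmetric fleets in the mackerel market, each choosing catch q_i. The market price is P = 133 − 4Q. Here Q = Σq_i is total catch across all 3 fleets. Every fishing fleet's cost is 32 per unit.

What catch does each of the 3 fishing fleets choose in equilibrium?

6.3125

A representative fishing fleet's profit is π_i = q_i(133 − 4Q) − 32q_i, with Q = q_i + Σ_{j≠i} q_j.
First-order condition: 101 − 8q_i − 4Σ_{j≠i} q_j = 0.
In a symmetric equilibrium every fishing fleet chooses the same q, so Σ_{j≠i} q_j = 2q. The condition becomes 101 − 16q = 0, giving q = 101/16 = 6.3125.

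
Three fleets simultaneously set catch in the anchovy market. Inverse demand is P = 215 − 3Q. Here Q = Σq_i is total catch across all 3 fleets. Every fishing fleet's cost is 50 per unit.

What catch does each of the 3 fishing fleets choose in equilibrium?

13.75

A representative fishing fleet's profit is π_i = q_i(215 − 3Q) − 50q_i, with Q = q_i + Σ_{j≠i} q_j.
First-order condition: 165 − 6q_i − 3Σ_{j≠i} q_j = 0.
With identical fishing fleets, set every q_j = q: then 165 − 6q − 6q = 0, i.e. q = 165/12 = 13.75.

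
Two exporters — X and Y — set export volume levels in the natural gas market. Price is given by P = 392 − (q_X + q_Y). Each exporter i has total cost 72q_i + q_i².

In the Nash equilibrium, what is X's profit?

Exporter X's profit: π = q_X(392 − (q_X + q_Y)) − 72q_X − q_X².
∂π/∂q_X = 320 − 4q_X − q_Y = 0, so q_X = 80 − 0.25q_Y.
Setting q_X = q_Y in the reaction function: q_X = 80 − 0.25q_X, so q_X = 80 / 1.25 = 64.
Price P = 392 − 128 = 264.
X's profit: (264 − 72)·64 − (64)² = 8192.

8192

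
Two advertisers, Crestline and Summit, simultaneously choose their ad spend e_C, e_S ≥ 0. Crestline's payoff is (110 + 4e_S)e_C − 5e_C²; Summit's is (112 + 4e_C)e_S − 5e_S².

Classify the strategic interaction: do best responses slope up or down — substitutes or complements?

strategic complements

Expanding Crestline's payoff: 110e_C + 4e_Se_C − 5e_C².
∂π/∂e_C = 110 + 4e_S − 10e_C = 0, so e_C = 11 + 0.4e_S.
The best-response slope de_C/de_S = 0.4 > 0: the reaction function is upward-sloping, so the choices are strategic complements.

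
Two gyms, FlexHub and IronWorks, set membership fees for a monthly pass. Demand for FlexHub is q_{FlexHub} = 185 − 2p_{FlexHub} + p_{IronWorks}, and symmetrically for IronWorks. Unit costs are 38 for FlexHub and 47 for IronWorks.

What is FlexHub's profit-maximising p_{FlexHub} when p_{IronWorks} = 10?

67.75

FlexHub's profit: π = (p_{FlexHub} − 38)(185 − 2p_{FlexHub} + p_{IronWorks}).
∂π/∂p_{FlexHub} = 261 − 4p_{FlexHub} + p_{IronWorks} = 0 ⇒ p_{FlexHub} = 65.25 + 0.25p_{IronWorks}.
At p_{IronWorks} = 10: p_{FlexHub} = 65.25 + 0.25·10 = 67.75.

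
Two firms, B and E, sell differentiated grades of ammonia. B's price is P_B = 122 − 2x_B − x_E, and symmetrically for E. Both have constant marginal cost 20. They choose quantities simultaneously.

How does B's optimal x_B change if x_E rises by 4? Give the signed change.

-1

Firm B's profit: π = x_B(122 − 2x_B − x_E) − 20x_B.
∂π/∂x_B = 102 − 4x_B − x_E = 0 ⇒ x_B = 25.5 − 0.25x_E.
The reaction-function slope is −0.25, so a 4-unit rise in x_E moves x_B by −0.25 × 4 = −1. B's best response falls — the actions are strategic substitutes.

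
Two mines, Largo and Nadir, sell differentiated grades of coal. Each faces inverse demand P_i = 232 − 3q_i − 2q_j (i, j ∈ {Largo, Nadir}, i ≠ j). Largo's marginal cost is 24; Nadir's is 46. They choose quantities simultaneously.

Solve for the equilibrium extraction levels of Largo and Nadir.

Mine Largo's profit: π = q_{Largo}(232 − 3q_{Largo} − 2q_{Nadir}) − 24q_{Largo}.
∂π/∂q_{Largo} = 208 − 6q_{Largo} − 2q_{Nadir} = 0 ⇒ q_{Largo} = 104/3 − (1/3)q_{Nadir}.
Similarly q_{Nadir} = 31 − (1/3)q_{Largo}.
Plugging q_{Nadir} into Largo's best response: q_{Largo} = 104/3 − (1/3)(31 − (1/3)q_{Largo}) ⇒ (8/9)q_{Largo} = 73/3, so q_{Largo} = 27.375.
Then q_{Nadir} = 31 − (1/3)·27.375 = 21.875.

27.375, 21.875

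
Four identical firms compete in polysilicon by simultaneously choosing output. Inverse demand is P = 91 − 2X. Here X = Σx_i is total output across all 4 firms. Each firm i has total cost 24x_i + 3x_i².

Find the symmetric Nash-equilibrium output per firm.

A representative firm's profit is π_i = x_i(91 − 2X) − 24x_i − 3x_i², with X = x_i + Σ_{j≠i} x_j.
First-order condition: 67 − 10x_i − 2Σ_{j≠i} x_j = 0.
In a symmetric equilibrium every firm chooses the same x, so Σ_{j≠i} x_j = 3x. The condition becomes 67 − 16x = 0, giving x = 67/16 = 4.1875.

4.1875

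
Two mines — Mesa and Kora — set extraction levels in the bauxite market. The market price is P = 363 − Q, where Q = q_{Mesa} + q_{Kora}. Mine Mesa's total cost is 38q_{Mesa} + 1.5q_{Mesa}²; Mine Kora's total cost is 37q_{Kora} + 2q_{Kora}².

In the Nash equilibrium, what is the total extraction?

101

Mine Mesa's profit: π = q_{Mesa}(363 − (q_{Mesa} + q_{Kora})) − 38q_{Mesa} − 1.5q_{Mesa}².
∂π/∂q_{Mesa} = 325 − 5q_{Mesa} − q_{Kora} = 0, so q_{Mesa} = 65 − 0.2q_{Kora}.
For Kora: ∂π/∂q_{Kora} = 326 − 6q_{Kora} − q_{Mesa} = 0 ⇒ q_{Kora} = 163/3 − (1/6)q_{Mesa}.
Substituting the second reaction function into the first: q_{Mesa} = 65 − 0.2(163/3 − (1/6)q_{Mesa}), which gives (29/30)q_{Mesa} = 812/15 ⇒ q_{Mesa} = 56.
Then q_{Kora} = 163/3 − (1/6)·56 = 45.
Total extraction: 56 + 45 = 101.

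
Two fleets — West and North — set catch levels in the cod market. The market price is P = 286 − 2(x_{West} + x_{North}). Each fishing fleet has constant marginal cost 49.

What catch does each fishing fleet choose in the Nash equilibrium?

Fishing fleet West's profit: π = x_{West}(286 − 2(x_{West} + x_{North})) − 49x_{West}.
∂π/∂x_{West} = 237 − 4x_{West} − 2x_{North} = 0, so x_{West} = 59.25 − 0.5x_{North}.
Setting x_{West} = x_{North} in the reaction function: x_{West} = 59.25 − 0.5x_{West}, so x_{West} = 59.25 / 1.5 = 39.5.

39.5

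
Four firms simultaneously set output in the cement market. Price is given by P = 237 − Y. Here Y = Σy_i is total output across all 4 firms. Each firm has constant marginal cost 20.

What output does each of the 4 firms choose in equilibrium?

A representative firm's profit is π_i = y_i(237 − Y) − 20y_i, with Y = y_i + Σ_{j≠i} y_j.
First-order condition: 217 − 2y_i − Σ_{j≠i} y_j = 0.
In a symmetric equilibrium every firm chooses the same y, so Σ_{j≠i} y_j = 3y. The condition becomes 217 − 5y = 0, giving y = 217/5 = 43.4.

43.4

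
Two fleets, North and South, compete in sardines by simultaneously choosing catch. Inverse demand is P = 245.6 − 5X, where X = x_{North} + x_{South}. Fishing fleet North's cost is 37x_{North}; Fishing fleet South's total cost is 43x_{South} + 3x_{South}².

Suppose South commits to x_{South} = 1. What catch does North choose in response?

Fishing fleet North's profit: π = x_{North}(245.6 − 5(x_{North} + x_{South})) − 37x_{North}.
∂π/∂x_{North} = 208.6 − 10x_{North} − 5x_{South} = 0, so x_{North} = 20.86 − 0.5x_{South}.
At x_{South} = 1: x_{North} = 20.86 − 0.5·1 = 20.36.

20.36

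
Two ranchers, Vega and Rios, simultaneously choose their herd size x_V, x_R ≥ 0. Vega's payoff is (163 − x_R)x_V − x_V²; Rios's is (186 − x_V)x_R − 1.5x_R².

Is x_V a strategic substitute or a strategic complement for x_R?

Expanding Vega's payoff: 163x_V − x_Rx_V − x_V².
∂π/∂x_V = 163 − x_R − 2x_V = 0, so x_V = 81.5 − 0.5x_R.
The best-response slope dx_V/dx_R = −0.5 < 0: the reaction function is downward-sloping, so the choices are strategic substitutes.

strategic substitutes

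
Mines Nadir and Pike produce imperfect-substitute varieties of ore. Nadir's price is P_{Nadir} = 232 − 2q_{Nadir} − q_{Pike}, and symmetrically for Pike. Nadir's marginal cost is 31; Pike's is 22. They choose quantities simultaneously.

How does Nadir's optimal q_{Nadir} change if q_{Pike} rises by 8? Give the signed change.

Mine Nadir's profit: π = q_{Nadir}(232 − 2q_{Nadir} − q_{Pike}) − 31q_{Nadir}.
∂π/∂q_{Nadir} = 201 − 4q_{Nadir} − q_{Pike} = 0 ⇒ q_{Nadir} = 50.25 − 0.25q_{Pike}.
The reaction-function slope is −0.25, so an 8-unit rise in q_{Pike} moves q_{Nadir} by −0.25 × 8 = −2. Nadir's best response falls — the actions are strategic substitutes.

-2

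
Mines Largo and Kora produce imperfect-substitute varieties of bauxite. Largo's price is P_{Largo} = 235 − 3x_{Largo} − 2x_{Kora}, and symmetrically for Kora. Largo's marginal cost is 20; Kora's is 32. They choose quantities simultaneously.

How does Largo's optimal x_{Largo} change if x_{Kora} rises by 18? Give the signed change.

-6

Mine Largo's profit: π = x_{Largo}(235 − 3x_{Largo} − 2x_{Kora}) − 20x_{Largo}.
∂π/∂x_{Largo} = 215 − 6x_{Largo} − 2x_{Kora} = 0 ⇒ x_{Largo} = 215/6 − (1/3)x_{Kora}.
The reaction-function slope is −1/3, so an 18-unit rise in x_{Kora} moves x_{Largo} by −1/3 × 18 = −6. Largo's best response falls — the actions are strategic substitutes.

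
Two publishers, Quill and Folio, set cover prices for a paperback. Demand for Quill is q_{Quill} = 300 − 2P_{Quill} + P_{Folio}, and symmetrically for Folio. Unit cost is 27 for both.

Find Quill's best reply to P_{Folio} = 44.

99.5

Quill's profit: π = (P_{Quill} − 27)(300 − 2P_{Quill} + P_{Folio}).
∂π/∂P_{Quill} = 354 − 4P_{Quill} + P_{Folio} = 0 ⇒ P_{Quill} = 88.5 + 0.25P_{Folio}.
At P_{Folio} = 44: P_{Quill} = 88.5 + 0.25·44 = 99.5.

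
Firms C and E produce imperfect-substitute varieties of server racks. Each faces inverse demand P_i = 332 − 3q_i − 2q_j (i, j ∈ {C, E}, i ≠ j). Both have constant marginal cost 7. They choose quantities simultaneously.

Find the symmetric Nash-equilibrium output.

Firm C's profit: π = q_C(332 − 3q_C − 2q_E) − 7q_C.
∂π/∂q_C = 325 − 6q_C − 2q_E = 0 ⇒ q_C = 325/6 − (1/3)q_E.
The game is symmetric, so in equilibrium q_E = q_C: the reaction function gives (4/3)q_C = 325/6, hence q_C = 40.625.

40.625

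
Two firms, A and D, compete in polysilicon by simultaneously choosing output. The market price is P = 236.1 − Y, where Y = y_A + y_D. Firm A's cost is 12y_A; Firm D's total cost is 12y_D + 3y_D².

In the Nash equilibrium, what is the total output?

119.52

Firm A's profit: π = y_A(236.1 − (y_A + y_D)) − 12y_A.
∂π/∂y_A = 224.1 − 2y_A − y_D = 0, so y_A = 112.05 − 0.5y_D.
For D: ∂π/∂y_D = 224.1 − 8y_D − y_A = 0 ⇒ y_D = 28.0125 − 0.125y_A.
Substituting the second reaction function into the first: y_A = 112.05 − 0.5(28.0125 − 0.125y_A), which gives 0.9375y_A = 15687/160 ⇒ y_A = 104.58.
Then y_D = 28.0125 − 0.125·104.58 = 14.94.
Total output: 104.58 + 14.94 = 119.52.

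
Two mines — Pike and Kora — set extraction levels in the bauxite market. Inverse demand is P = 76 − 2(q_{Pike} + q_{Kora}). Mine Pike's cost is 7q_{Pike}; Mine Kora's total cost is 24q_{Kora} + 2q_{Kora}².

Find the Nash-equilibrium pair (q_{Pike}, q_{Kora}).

16, 2.5

Mine Pike's profit: π = q_{Pike}(76 − 2(q_{Pike} + q_{Kora})) − 7q_{Pike}.
∂π/∂q_{Pike} = 69 − 4q_{Pike} − 2q_{Kora} = 0, so q_{Pike} = 17.25 − 0.5q_{Kora}.
For Kora: ∂π/∂q_{Kora} = 52 − 8q_{Kora} − 2q_{Pike} = 0 ⇒ q_{Kora} = 6.5 − 0.25q_{Pike}.
Plugging q_{Kora} into Pike's best response: q_{Pike} = 17.25 − 0.5(6.5 − 0.25q_{Pike}) ⇒ 0.875q_{Pike} = 14, so q_{Pike} = 16.
Then q_{Kora} = 6.5 − 0.25·16 = 2.5.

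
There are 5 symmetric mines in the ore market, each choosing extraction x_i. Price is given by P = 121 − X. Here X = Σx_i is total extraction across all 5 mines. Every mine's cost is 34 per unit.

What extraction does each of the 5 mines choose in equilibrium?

A representative mine's profit is π_i = x_i(121 − X) − 34x_i, with X = x_i + Σ_{j≠i} x_j.
First-order condition: 87 − 2x_i − Σ_{j≠i} x_j = 0.
Imposing symmetry (x_j = x for all j) turns Σ_{j≠i} x_j into 4x, so 87 = 6x and x = 14.5.

14.5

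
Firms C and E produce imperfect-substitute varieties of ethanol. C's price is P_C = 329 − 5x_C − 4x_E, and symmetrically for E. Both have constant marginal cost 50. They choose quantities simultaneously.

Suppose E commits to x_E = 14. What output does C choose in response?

Firm C's profit: π = x_C(329 − 5x_C − 4x_E) − 50x_C.
∂π/∂x_C = 279 − 10x_C − 4x_E = 0 ⇒ x_C = 27.9 − 0.4x_E.
At x_E = 14: x_C = 27.9 − 0.4·14 = 22.3.

22.3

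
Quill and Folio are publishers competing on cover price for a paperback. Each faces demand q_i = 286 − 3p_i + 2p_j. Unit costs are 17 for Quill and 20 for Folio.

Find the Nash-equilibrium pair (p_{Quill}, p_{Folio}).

Quill's profit: π = (p_{Quill} − 17)(286 − 3p_{Quill} + 2p_{Folio}).
∂π/∂p_{Quill} = 337 − 6p_{Quill} + 2p_{Folio} = 0 ⇒ p_{Quill} = 337/6 + (1/3)p_{Folio}.
Similarly p_{Folio} = 173/3 + (1/3)p_{Quill}.
Plugging p_{Folio} into Quill's best response: p_{Quill} = 337/6 + (1/3)(173/3 + (1/3)p_{Quill}) ⇒ (8/9)p_{Quill} = 1357/18, so p_{Quill} = 84.8125.
Then p_{Folio} = 173/3 + (1/3)·84.8125 = 85.9375.

84.8125, 85.9375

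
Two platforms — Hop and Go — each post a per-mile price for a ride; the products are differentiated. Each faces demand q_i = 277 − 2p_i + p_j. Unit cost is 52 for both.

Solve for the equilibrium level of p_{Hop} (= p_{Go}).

127

Hop's profit: π = (p_{Hop} − 52)(277 − 2p_{Hop} + p_{Go}).
∂π/∂p_{Hop} = 381 − 4p_{Hop} + p_{Go} = 0 ⇒ p_{Hop} = 95.25 + 0.25p_{Go}.
The game is symmetric, so in equilibrium p_{Go} = p_{Hop}: the reaction function gives 0.75p_{Hop} = 95.25, hence p_{Hop} = 127.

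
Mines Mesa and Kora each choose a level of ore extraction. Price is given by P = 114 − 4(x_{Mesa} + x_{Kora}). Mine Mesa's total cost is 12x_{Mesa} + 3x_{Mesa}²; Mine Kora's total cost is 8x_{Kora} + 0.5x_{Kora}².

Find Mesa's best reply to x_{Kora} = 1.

7

Mine Mesa's profit: π = x_{Mesa}(114 − 4(x_{Mesa} + x_{Kora})) − 12x_{Mesa} − 3x_{Mesa}².
∂π/∂x_{Mesa} = 102 − 14x_{Mesa} − 4x_{Kora} = 0, so x_{Mesa} = 51/7 − (2/7)x_{Kora}.
At x_{Kora} = 1: x_{Mesa} = 51/7 − (2/7)·1 = 7.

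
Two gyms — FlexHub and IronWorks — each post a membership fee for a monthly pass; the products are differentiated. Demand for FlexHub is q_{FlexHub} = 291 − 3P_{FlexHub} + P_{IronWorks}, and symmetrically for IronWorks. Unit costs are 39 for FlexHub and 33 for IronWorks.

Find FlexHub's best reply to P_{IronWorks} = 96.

FlexHub's profit: π = (P_{FlexHub} − 39)(291 − 3P_{FlexHub} + P_{IronWorks}).
∂π/∂P_{FlexHub} = 408 − 6P_{FlexHub} + P_{IronWorks} = 0 ⇒ P_{FlexHub} = 68 + (1/6)P_{IronWorks}.
At P_{IronWorks} = 96: P_{FlexHub} = 68 + (1/6)·96 = 84.

84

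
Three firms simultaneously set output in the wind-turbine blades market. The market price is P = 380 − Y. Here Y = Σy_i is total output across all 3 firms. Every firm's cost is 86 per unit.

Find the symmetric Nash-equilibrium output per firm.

A representative firm's profit is π_i = y_i(380 − Y) − 86y_i, with Y = y_i + Σ_{j≠i} y_j.
First-order condition: 294 − 2y_i − Σ_{j≠i} y_j = 0.
With identical firms, set every y_j = y: then 294 − 2y − 2y = 0, i.e. y = 294/4 = 73.5.

73.5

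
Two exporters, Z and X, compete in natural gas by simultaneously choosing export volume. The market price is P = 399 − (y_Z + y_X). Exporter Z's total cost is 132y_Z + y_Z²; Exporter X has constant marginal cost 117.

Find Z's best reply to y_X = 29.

Exporter Z's profit: π = y_Z(399 − (y_Z + y_X)) − 132y_Z − y_Z².
∂π/∂y_Z = 267 − 4y_Z − y_X = 0, so y_Z = 66.75 − 0.25y_X.
At y_X = 29: y_Z = 66.75 − 0.25·29 = 59.5.

59.5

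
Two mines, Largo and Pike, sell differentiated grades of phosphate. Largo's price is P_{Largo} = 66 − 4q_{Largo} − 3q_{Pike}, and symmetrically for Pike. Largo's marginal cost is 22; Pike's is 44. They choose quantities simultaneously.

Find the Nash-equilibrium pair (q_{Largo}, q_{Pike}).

5.2, 0.8

Mine Largo's profit: π = q_{Largo}(66 − 4q_{Largo} − 3q_{Pike}) − 22q_{Largo}.
∂π/∂q_{Largo} = 44 − 8q_{Largo} − 3q_{Pike} = 0 ⇒ q_{Largo} = 5.5 − 0.375q_{Pike}.
Similarly q_{Pike} = 2.75 − 0.375q_{Largo}.
Plugging q_{Pike} into Largo's best response: q_{Largo} = 5.5 − 0.375(2.75 − 0.375q_{Largo}) ⇒ (55/64)q_{Largo} = 143/32, so q_{Largo} = 5.2.
Then q_{Pike} = 2.75 − 0.375·5.2 = 0.8.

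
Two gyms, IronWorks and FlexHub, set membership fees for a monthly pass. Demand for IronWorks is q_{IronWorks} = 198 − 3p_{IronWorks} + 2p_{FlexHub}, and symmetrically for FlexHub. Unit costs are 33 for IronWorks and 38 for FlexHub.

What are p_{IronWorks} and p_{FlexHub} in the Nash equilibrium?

IronWorks's profit: π = (p_{IronWorks} − 33)(198 − 3p_{IronWorks} + 2p_{FlexHub}).
∂π/∂p_{IronWorks} = 297 − 6p_{IronWorks} + 2p_{FlexHub} = 0 ⇒ p_{IronWorks} = 49.5 + (1/3)p_{FlexHub}.
Similarly p_{FlexHub} = 52 + (1/3)p_{IronWorks}.
Plugging p_{FlexHub} into IronWorks's best response: p_{IronWorks} = 49.5 + (1/3)(52 + (1/3)p_{IronWorks}) ⇒ (8/9)p_{IronWorks} = 401/6, so p_{IronWorks} = 75.1875.
Then p_{FlexHub} = 52 + (1/3)·75.1875 = 77.0625.

75.1875, 77.0625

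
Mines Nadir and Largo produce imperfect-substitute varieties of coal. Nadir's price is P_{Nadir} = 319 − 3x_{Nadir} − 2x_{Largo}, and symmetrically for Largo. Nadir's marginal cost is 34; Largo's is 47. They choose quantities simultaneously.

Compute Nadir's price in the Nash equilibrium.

143.3125

Mine Nadir's profit: π = x_{Nadir}(319 − 3x_{Nadir} − 2x_{Largo}) − 34x_{Nadir}.
∂π/∂x_{Nadir} = 285 − 6x_{Nadir} − 2x_{Largo} = 0 ⇒ x_{Nadir} = 47.5 − (1/3)x_{Largo}.
Similarly x_{Largo} = 136/3 − (1/3)x_{Nadir}.
Plugging x_{Largo} into Nadir's best response: x_{Nadir} = 47.5 − (1/3)(136/3 − (1/3)x_{Nadir}) ⇒ (8/9)x_{Nadir} = 583/18, so x_{Nadir} = 36.4375.
Then x_{Largo} = 136/3 − (1/3)·36.4375 = 33.1875.
P_{Nadir} = 319 − 3·36.4375 − 2·33.1875 = 143.3125.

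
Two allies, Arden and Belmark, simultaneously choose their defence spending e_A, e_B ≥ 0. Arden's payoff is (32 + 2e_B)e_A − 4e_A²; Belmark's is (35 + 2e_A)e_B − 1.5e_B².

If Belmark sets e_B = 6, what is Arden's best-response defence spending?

5.5

Expanding Arden's payoff: 32e_A + 2e_Be_A − 4e_A².
∂π/∂e_A = 32 + 2e_B − 8e_A = 0, so e_A = 4 + 0.25e_B.
At e_B = 6: e_A = 4 + 0.25·6 = 5.5.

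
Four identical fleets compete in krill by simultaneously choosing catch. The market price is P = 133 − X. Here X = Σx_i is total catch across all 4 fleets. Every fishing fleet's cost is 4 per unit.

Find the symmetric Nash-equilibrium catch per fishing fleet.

25.8

A representative fishing fleet's profit is π_i = x_i(133 − X) − 4x_i, with X = x_i + Σ_{j≠i} x_j.
First-order condition: 129 − 2x_i − Σ_{j≠i} x_j = 0.
With identical fishing fleets, set every x_j = x: then 129 − 2x − 3x = 0, i.e. x = 129/5 = 25.8.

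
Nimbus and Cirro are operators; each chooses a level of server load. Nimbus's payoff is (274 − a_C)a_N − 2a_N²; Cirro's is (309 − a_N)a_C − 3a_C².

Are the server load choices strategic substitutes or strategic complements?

strategic substitutes

Expanding Nimbus's payoff: 274a_N − a_Ca_N − 2a_N².
∂π/∂a_N = 274 − a_C − 4a_N = 0, so a_N = 68.5 − 0.25a_C.
The best-response slope da_N/da_C = −0.25 < 0: the reaction function is downward-sloping, so the choices are strategic substitutes.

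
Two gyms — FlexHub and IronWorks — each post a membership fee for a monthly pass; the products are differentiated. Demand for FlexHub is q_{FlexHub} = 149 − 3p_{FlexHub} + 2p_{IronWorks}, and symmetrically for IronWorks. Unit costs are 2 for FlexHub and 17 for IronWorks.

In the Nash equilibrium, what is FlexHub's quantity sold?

FlexHub's profit: π = (p_{FlexHub} − 2)(149 − 3p_{FlexHub} + 2p_{IronWorks}).
∂π/∂p_{FlexHub} = 155 − 6p_{FlexHub} + 2p_{IronWorks} = 0 ⇒ p_{FlexHub} = 155/6 + (1/3)p_{IronWorks}.
Similarly p_{IronWorks} = 100/3 + (1/3)p_{FlexHub}.
Substituting the second reaction function into the first: p_{FlexHub} = 155/6 + (1/3)(100/3 + (1/3)p_{FlexHub}), which gives (8/9)p_{FlexHub} = 665/18 ⇒ p_{FlexHub} = 41.5625.
Then p_{IronWorks} = 100/3 + (1/3)·41.5625 = 47.1875.
q_{FlexHub} = 149 − 3·41.5625 + 2·47.1875 = 118.6875.

118.6875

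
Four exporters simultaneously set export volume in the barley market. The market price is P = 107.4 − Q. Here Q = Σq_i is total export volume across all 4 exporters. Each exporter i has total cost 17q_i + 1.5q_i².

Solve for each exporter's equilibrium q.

A representative exporter's profit is π_i = q_i(107.4 − Q) − 17q_i − 1.5q_i², with Q = q_i + Σ_{j≠i} q_j.
First-order condition: 90.4 − 5q_i − Σ_{j≠i} q_j = 0.
Imposing symmetry (q_j = q for all j) turns Σ_{j≠i} q_j into 3q, so 90.4 = 8q and q = 11.3.

11.3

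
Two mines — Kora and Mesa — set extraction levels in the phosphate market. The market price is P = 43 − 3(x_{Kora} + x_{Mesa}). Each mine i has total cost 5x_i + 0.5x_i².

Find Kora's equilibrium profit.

Mine Kora's profit: π = x_{Kora}(43 − 3(x_{Kora} + x_{Mesa})) − 5x_{Kora} − 0.5x_{Kora}².
∂π/∂x_{Kora} = 38 − 7x_{Kora} − 3x_{Mesa} = 0, so x_{Kora} = 38/7 − (3/7)x_{Mesa}.
Setting x_{Kora} = x_{Mesa} in the reaction function: x_{Kora} = 38/7 − (3/7)x_{Kora}, so x_{Kora} = (38/7) / (10/7) = 3.8.
Price P = 43 − 3·7.6 = 20.2.
Kora's profit: (20.2 − 5)·3.8 − 0.5(3.8)² = 50.54.

50.54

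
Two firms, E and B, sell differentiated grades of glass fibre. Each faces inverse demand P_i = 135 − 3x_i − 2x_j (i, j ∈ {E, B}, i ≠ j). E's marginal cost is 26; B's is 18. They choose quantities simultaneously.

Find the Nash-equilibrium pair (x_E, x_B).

Firm E's profit: π = x_E(135 − 3x_E − 2x_B) − 26x_E.
∂π/∂x_E = 109 − 6x_E − 2x_B = 0 ⇒ x_E = 109/6 − (1/3)x_B.
Similarly x_B = 19.5 − (1/3)x_E.
Solving the two reaction functions simultaneously: (1 − (−1/3)(−1/3))x_E = 109/6 − (1/3)·19.5, so (8/9)x_E = 35/3 and x_E = 13.125.
Then x_B = 19.5 − (1/3)·13.125 = 15.125.

13.125, 15.125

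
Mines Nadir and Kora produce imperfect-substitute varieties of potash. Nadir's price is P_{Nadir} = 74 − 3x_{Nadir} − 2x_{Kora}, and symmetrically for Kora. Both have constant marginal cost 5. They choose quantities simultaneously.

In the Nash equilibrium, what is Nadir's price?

Mine Nadir's profit: π = x_{Nadir}(74 − 3x_{Nadir} − 2x_{Kora}) − 5x_{Nadir}.
∂π/∂x_{Nadir} = 69 − 6x_{Nadir} − 2x_{Kora} = 0 ⇒ x_{Nadir} = 11.5 − (1/3)x_{Kora}.
The game is symmetric, so in equilibrium x_{Kora} = x_{Nadir}: the reaction function gives (4/3)x_{Nadir} = 11.5, hence x_{Nadir} = 8.625.
P_{Nadir} = 74 − 3·8.625 − 2·8.625 = 30.875.

30.875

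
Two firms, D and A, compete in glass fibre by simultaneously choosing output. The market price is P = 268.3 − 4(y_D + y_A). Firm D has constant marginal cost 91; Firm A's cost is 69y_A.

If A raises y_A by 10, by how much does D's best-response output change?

Firm D's profit: π = y_D(268.3 − 4(y_D + y_A)) − 91y_D.
∂π/∂y_D = 177.3 − 8y_D − 4y_A = 0, so y_D = 22.1625 − 0.5y_A.
The reaction-function slope is −0.5, so a 10-unit rise in y_A moves y_D by −0.5 × 10 = −5. D's best response falls — the actions are strategic substitutes.

-5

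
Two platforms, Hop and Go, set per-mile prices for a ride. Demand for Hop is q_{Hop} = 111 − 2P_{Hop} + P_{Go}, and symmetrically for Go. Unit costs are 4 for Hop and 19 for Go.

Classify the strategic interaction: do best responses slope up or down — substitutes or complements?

strategic complements

Hop's profit: π = (P_{Hop} − 4)(111 − 2P_{Hop} + P_{Go}).
∂π/∂P_{Hop} = 119 − 4P_{Hop} + P_{Go} = 0 ⇒ P_{Hop} = 29.75 + 0.25P_{Go}.
The best-response slope dP_{Hop}/dP_{Go} = 0.25 > 0: the reaction function is upward-sloping, so the choices are strategic complements.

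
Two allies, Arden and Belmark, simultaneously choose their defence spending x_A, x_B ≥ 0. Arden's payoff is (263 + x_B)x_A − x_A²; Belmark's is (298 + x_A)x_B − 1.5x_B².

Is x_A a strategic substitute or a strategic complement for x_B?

Expanding Arden's payoff: 263x_A + x_Bx_A − x_A².
∂π/∂x_A = 263 + x_B − 2x_A = 0, so x_A = 131.5 + 0.5x_B.
The best-response slope dx_A/dx_B = 0.5 > 0: the reaction function is upward-sloping, so the choices are strategic complements.

strategic complements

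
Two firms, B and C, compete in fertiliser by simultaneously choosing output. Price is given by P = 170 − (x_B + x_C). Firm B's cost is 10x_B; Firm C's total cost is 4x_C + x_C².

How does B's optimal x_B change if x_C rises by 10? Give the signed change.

-5

Firm B's profit: π = x_B(170 − (x_B + x_C)) − 10x_B.
∂π/∂x_B = 160 − 2x_B − x_C = 0, so x_B = 80 − 0.5x_C.
The reaction-function slope is −0.5, so a 10-unit rise in x_C moves x_B by −0.5 × 10 = −5. B's best response falls — the actions are strategic substitutes.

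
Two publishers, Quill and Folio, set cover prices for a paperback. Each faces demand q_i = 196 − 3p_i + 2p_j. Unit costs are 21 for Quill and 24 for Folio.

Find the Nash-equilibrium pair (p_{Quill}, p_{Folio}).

65.3125, 66.4375

Quill's profit: π = (p_{Quill} − 21)(196 − 3p_{Quill} + 2p_{Folio}).
∂π/∂p_{Quill} = 259 − 6p_{Quill} + 2p_{Folio} = 0 ⇒ p_{Quill} = 259/6 + (1/3)p_{Folio}.
Similarly p_{Folio} = 134/3 + (1/3)p_{Quill}.
Solving the two reaction functions simultaneously: (1 − (1/3)(1/3))p_{Quill} = 259/6 + (1/3)·(134/3), so (8/9)p_{Quill} = 1045/18 and p_{Quill} = 65.3125.
Then p_{Folio} = 134/3 + (1/3)·65.3125 = 66.4375.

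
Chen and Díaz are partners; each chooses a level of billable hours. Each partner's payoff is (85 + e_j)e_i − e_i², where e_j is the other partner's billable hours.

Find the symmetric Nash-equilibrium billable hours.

Chen's payoff is (85 + e_D)e_C − e_C².
∂π/∂e_C = 85 + e_D − 2e_C = 0, so e_C = 42.5 + 0.5e_D.
The game is symmetric, so in equilibrium e_D = e_C: the reaction function gives 0.5e_C = 42.5, hence e_C = 85.

85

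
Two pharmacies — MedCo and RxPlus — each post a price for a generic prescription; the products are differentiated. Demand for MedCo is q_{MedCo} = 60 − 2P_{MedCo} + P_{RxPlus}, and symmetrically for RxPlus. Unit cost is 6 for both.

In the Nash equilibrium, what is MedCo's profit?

648

MedCo's profit: π = (P_{MedCo} − 6)(60 − 2P_{MedCo} + P_{RxPlus}).
∂π/∂P_{MedCo} = 72 − 4P_{MedCo} + P_{RxPlus} = 0 ⇒ P_{MedCo} = 18 + 0.25P_{RxPlus}.
The game is symmetric, so in equilibrium P_{RxPlus} = P_{MedCo}: the reaction function gives 0.75P_{MedCo} = 18, hence P_{MedCo} = 24.
q_{MedCo} = 60 − 2·24 + 24 = 36.
Profit = (24 − 6)·36 = 648.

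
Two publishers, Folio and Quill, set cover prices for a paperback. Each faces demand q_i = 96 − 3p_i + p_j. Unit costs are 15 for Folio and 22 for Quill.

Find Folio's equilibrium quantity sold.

Folio's profit: π = (p_{Folio} − 15)(96 − 3p_{Folio} + p_{Quill}).
∂π/∂p_{Folio} = 141 − 6p_{Folio} + p_{Quill} = 0 ⇒ p_{Folio} = 23.5 + (1/6)p_{Quill}.
Similarly p_{Quill} = 27 + (1/6)p_{Folio}.
Plugging p_{Quill} into Folio's best response: p_{Folio} = 23.5 + (1/6)(27 + (1/6)p_{Folio}) ⇒ (35/36)p_{Folio} = 28, so p_{Folio} = 28.8.
Then p_{Quill} = 27 + (1/6)·28.8 = 31.8.
q_{Folio} = 96 − 3·28.8 + 31.8 = 41.4.

41.4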